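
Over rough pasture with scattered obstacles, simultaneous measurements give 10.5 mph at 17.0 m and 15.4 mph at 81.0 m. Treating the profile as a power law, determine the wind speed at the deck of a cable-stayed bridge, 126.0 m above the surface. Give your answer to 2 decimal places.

First find α: α = ln(V₂/V₁)/ln(z₂/z₁) = ln(15.4/10.5)/ln(81.0/17.0) = 0.38299/1.56124 = 0.2453
Extrapolate from 81.0 m to 126.0 m: V₃ = 15.4 × (126.0/81.0)^0.2453 = 15.4 × 1.1145 = 17.1630 mph

17.16 mph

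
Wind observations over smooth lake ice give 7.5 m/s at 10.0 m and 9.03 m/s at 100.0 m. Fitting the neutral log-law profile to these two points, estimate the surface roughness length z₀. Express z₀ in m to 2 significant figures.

Log law: V(z) ∝ ln(z/z₀). With r = V₁/V₂ = 7.5/9.03 = 0.83056,
r · ln(z₂/z₀) = ln(z₁/z₀) ⇒ ln z₀ = (ln z₁ − r·ln z₂)/(1 − r)
ln z₀ = (2.30259 − 0.83056×4.60517) / 0.16944 = -8.9846
z₀ = exp(-8.9846) = 0.0001253 m

z₀ ≈ 0.00013 m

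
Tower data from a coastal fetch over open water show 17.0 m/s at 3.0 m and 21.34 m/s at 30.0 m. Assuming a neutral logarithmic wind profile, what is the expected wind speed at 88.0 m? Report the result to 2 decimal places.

23.37 m/s

Log law: V ∝ ln(z/z₀). From the pair, with r = V₁/V₂ = 0.79663,
ln z₀ = (ln z₁ − r·ln z₂)/(1 − r) = (1.0986 − 0.79663×3.4012)/0.20337 = -7.9207 → z₀ = 0.0003631 m
V₃ = V₁ · ln(z₃/z₀)/ln(z₁/z₀) = 17.0 × 12.3981/9.0193 = 23.3683 m/s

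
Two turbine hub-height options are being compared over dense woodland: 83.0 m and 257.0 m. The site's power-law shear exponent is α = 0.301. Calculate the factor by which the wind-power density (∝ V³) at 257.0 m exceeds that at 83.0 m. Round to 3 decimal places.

Speed ratio: V_B/V_A = (z_B/z_A)^α = (257.0/83.0)^0.301 = (3.0964)^0.301 = 1.40523
Power-density ratio: P_B/P_A = (V_B/V_A)³ = (1.40523)³ = 2.77487

2.775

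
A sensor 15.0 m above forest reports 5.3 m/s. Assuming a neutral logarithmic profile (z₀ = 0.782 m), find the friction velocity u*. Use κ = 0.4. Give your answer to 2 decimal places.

u* ≈ 0.72 m/s

Log law: V(z) = (u*/κ) · ln(z/z₀) ⇒ u* = κ · V / ln(z/z₀)
u* = 0.4 × 5.3 / ln(15.0/0.782) = 0.4 × 5.3 / 2.9540
   = 2.1200 / 2.9540 = 0.7177 m/s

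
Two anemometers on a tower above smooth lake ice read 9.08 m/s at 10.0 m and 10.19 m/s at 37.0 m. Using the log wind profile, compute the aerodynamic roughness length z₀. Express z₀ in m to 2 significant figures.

Log law: V(z) ∝ ln(z/z₀). With r = V₁/V₂ = 9.08/10.19 = 0.89107,
r · ln(z₂/z₀) = ln(z₁/z₀) ⇒ ln z₀ = (ln z₁ − r·ln z₂)/(1 − r)
ln z₀ = (2.30259 − 0.89107×3.61092) / 0.10893 = -8.3998
z₀ = exp(-8.3998) = 0.0002249 m

z₀ ≈ 0.00022 m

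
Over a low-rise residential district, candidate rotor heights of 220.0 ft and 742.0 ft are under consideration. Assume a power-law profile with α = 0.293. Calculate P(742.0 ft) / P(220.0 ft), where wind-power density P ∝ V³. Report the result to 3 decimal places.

2.911

Speed ratio: V_B/V_A = (z_B/z_A)^α = (742.0/220.0)^0.293 = (3.3727)^0.293 = 1.42790
Power-density ratio: P_B/P_A = (V_B/V_A)³ = (1.42790)³ = 2.91136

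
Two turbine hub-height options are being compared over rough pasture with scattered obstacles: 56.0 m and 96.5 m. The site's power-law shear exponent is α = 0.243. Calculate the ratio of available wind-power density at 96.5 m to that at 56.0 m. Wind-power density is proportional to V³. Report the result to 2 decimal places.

Speed ratio: V_B/V_A = (z_B/z_A)^α = (96.5/56.0)^0.243 = (1.7232)^0.243 = 1.14138
Power-density ratio: P_B/P_A = (V_B/V_A)³ = (1.14138)³ = 1.48693

1.49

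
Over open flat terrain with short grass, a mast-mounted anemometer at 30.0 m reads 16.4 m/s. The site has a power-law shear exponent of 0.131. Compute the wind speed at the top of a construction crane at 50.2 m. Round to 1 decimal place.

Power-law profile: V₂ = V₁ · (z₂/z₁)^α
V₂ = 16.4 × (50.2/30.0)^0.131 = 16.4 × (1.6733)^0.131
    = 16.4 × 1.0698 = 17.5442 m/s

17.5 m/s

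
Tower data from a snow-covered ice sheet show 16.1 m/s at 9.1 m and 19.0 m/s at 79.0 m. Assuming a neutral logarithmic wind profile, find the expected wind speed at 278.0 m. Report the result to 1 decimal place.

Log law: V ∝ ln(z/z₀). From the pair, with r = V₁/V₂ = 0.84737,
ln z₀ = (ln z₁ − r·ln z₂)/(1 − r) = (2.2083 − 0.84737×4.3694)/0.15263 = -9.7900 → z₀ = 0.00005601 m
V₃ = V₁ · ln(z₃/z₀)/ln(z₁/z₀) = 16.1 × 15.4176/11.9982 = 20.6883 m/s

20.7 m/s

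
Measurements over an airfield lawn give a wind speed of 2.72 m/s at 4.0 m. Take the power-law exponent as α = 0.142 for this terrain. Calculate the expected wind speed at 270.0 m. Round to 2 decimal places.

Power-law profile: V₂ = V₁ · (z₂/z₁)^α
V₂ = 2.72 × (270.0/4.0)^0.142 = 2.72 × (67.5000)^0.142
    = 2.72 × 1.8187 = 4.9469 m/s

4.95 m/s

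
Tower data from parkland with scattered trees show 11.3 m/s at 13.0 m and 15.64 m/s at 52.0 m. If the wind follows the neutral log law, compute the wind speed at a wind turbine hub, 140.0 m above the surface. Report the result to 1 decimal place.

Log law: V ∝ ln(z/z₀). From the pair, with r = V₁/V₂ = 0.72251,
ln z₀ = (ln z₁ − r·ln z₂)/(1 − r) = (2.5649 − 0.72251×3.9512)/0.27749 = -1.0445 → z₀ = 0.3519 m
V₃ = V₁ · ln(z₃/z₀)/ln(z₁/z₀) = 11.3 × 5.9862/3.6095 = 18.7406 m/s

18.7 m/s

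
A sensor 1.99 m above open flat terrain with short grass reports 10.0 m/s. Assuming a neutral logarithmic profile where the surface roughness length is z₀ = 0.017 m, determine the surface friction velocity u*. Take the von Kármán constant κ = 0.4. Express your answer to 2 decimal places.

u* ≈ 0.84 m/s

Log law: V(z) = (u*/κ) · ln(z/z₀) ⇒ u* = κ · V / ln(z/z₀)
u* = 0.4 × 10.0 / ln(1.99/0.017) = 0.4 × 10.0 / 4.7627
   = 4.0000 / 4.7627 = 0.8399 m/s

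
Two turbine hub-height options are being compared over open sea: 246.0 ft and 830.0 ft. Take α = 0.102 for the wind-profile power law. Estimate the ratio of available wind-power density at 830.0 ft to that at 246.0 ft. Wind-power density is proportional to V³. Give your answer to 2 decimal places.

1.45

Speed ratio: V_B/V_A = (z_B/z_A)^α = (830.0/246.0)^0.102 = (3.3740)^0.102 = 1.13206
Power-density ratio: P_B/P_A = (V_B/V_A)³ = (1.13206)³ = 1.45081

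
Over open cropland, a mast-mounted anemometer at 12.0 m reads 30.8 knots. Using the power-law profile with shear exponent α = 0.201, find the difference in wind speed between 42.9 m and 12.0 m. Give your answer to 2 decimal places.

Power law: V₂ = V₁ · (z₂/z₁)^α = 30.8 × (3.5750)^0.201 = 39.7886 knots
ΔV = 39.7886 − 30.8 = 8.9886 knots

8.99 knots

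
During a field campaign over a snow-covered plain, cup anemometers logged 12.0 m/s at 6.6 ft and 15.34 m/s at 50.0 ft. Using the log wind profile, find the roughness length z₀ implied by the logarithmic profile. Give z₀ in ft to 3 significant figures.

Log law: V(z) ∝ ln(z/z₀). With r = V₁/V₂ = 12.0/15.34 = 0.78227,
r · ln(z₂/z₀) = ln(z₁/z₀) ⇒ ln z₀ = (ln z₁ − r·ln z₂)/(1 − r)
ln z₀ = (1.88707 − 0.78227×3.91202) / 0.21773 = -5.3882
z₀ = exp(-5.3882) = 0.004570 ft

z₀ ≈ 0.00457 ft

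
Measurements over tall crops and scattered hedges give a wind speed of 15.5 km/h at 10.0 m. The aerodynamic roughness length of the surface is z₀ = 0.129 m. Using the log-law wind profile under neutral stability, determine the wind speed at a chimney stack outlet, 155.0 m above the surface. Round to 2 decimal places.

25.27 km/h

Log law: V(z) ∝ ln(z/z₀), so V₂/V₁ = ln(z₂/z₀) / ln(z₁/z₀).
ln(155.0/0.129) = 7.0914, ln(10.0/0.129) = 4.3505
V₂ = 15.5 × 7.0914/4.3505 = 15.5 × 1.6300 = 25.2650 km/h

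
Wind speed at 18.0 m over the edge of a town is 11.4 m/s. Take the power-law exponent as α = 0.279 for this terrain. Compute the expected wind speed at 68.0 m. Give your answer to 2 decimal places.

16.52 m/s

Power-law profile: V₂ = V₁ · (z₂/z₁)^α
V₂ = 11.4 × (68.0/18.0)^0.279 = 11.4 × (3.7778)^0.279
    = 11.4 × 1.4489 = 16.5179 m/s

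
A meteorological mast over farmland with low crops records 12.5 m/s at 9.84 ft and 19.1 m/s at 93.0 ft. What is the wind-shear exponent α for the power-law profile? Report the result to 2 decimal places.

Power law: V₂/V₁ = (z₂/z₁)^α ⇒ α = ln(V₂/V₁) / ln(z₂/z₁)
α = ln(19.1/12.5) / ln(93.0/9.84) = ln(1.5280) / ln(9.4512)
  = 0.42396 / 2.24614 = 0.18875

α ≈ 0.19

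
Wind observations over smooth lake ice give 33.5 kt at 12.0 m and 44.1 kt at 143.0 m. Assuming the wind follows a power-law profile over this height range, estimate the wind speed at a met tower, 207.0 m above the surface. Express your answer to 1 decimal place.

First find α: α = ln(V₂/V₁)/ln(z₂/z₁) = ln(44.1/33.5)/ln(143.0/12.0) = 0.27491/2.47794 = 0.1109
Extrapolate from 143.0 m to 207.0 m: V₃ = 44.1 × (207.0/143.0)^0.1109 = 44.1 × 1.0419 = 45.9473 kt

45.9 kt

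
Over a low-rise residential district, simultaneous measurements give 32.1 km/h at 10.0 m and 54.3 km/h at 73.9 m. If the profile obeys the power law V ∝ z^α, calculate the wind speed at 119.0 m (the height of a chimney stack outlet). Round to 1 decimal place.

61.5 km/h

First find α: α = ln(V₂/V₁)/ln(z₂/z₁) = ln(54.3/32.1)/ln(73.9/10.0) = 0.52567/2.00013 = 0.2628
Extrapolate from 73.9 m to 119.0 m: V₃ = 54.3 × (119.0/73.9)^0.2628 = 54.3 × 1.1334 = 61.5428 km/h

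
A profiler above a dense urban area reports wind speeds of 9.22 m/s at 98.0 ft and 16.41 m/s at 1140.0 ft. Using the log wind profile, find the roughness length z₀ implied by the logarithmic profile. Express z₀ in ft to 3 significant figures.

Log law: V(z) ∝ ln(z/z₀). With r = V₁/V₂ = 9.22/16.41 = 0.56185,
r · ln(z₂/z₀) = ln(z₁/z₀) ⇒ ln z₀ = (ln z₁ − r·ln z₂)/(1 − r)
ln z₀ = (4.58497 − 0.56185×7.03878) / 0.43815 = 1.4383
z₀ = exp(1.4383) = 4.214 ft

z₀ ≈ 4.21 ft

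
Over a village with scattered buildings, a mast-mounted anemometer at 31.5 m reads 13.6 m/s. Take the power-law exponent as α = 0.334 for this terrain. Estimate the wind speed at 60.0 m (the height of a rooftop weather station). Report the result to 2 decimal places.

16.87 m/s

Power-law profile: V₂ = V₁ · (z₂/z₁)^α
V₂ = 13.6 × (60.0/31.5)^0.334 = 13.6 × (1.9048)^0.334
    = 13.6 × 1.2401 = 16.8658 m/s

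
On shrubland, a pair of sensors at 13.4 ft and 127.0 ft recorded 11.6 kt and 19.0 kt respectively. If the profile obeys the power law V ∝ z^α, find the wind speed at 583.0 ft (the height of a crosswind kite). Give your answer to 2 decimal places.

26.54 kt

First find α: α = ln(V₂/V₁)/ln(z₂/z₁) = ln(19.0/11.6)/ln(127.0/13.4) = 0.49343/2.24893 = 0.2194
Extrapolate from 127.0 ft to 583.0 ft: V₃ = 19.0 × (583.0/127.0)^0.2194 = 19.0 × 1.3971 = 26.5443 kt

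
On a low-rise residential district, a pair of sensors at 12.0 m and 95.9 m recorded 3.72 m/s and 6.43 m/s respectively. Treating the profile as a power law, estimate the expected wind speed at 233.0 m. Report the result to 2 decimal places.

First find α: α = ln(V₂/V₁)/ln(z₂/z₁) = ln(6.43/3.72)/ln(95.9/12.0) = 0.54725/2.07840 = 0.2633
Extrapolate from 95.9 m to 233.0 m: V₃ = 6.43 × (233.0/95.9)^0.2633 = 6.43 × 1.2633 = 8.1232 m/s

8.12 m/s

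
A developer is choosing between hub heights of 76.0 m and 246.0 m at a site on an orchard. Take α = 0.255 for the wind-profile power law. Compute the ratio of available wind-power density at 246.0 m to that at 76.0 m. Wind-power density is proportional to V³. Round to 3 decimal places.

2.456

Speed ratio: V_B/V_A = (z_B/z_A)^α = (246.0/76.0)^0.255 = (3.2368)^0.255 = 1.34921
Power-density ratio: P_B/P_A = (V_B/V_A)³ = (1.34921)³ = 2.45608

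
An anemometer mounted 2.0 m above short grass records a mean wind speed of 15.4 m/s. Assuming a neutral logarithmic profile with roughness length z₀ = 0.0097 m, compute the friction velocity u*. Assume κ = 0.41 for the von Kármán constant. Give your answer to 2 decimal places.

u* ≈ 1.18 m/s

Log law: V(z) = (u*/κ) · ln(z/z₀) ⇒ u* = κ · V / ln(z/z₀)
u* = 0.41 × 15.4 / ln(2.0/0.0097) = 0.41 × 15.4 / 5.3288
   = 6.3140 / 5.3288 = 1.1849 m/s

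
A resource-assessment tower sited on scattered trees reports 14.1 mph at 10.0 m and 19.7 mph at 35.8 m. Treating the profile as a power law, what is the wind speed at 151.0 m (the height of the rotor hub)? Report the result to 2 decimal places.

First find α: α = ln(V₂/V₁)/ln(z₂/z₁) = ln(19.7/14.1)/ln(35.8/10.0) = 0.33444/1.27536 = 0.2622
Extrapolate from 35.8 m to 151.0 m: V₃ = 19.7 × (151.0/35.8)^0.2622 = 19.7 × 1.4585 = 28.7334 mph

28.73 mph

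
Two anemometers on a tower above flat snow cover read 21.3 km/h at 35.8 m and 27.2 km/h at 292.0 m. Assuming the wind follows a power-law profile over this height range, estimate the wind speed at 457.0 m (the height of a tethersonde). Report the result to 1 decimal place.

First find α: α = ln(V₂/V₁)/ln(z₂/z₁) = ln(27.2/21.3)/ln(292.0/35.8) = 0.24451/2.09881 = 0.1165
Extrapolate from 292.0 m to 457.0 m: V₃ = 27.2 × (457.0/292.0)^0.1165 = 27.2 × 1.0536 = 28.6571 km/h

28.7 km/h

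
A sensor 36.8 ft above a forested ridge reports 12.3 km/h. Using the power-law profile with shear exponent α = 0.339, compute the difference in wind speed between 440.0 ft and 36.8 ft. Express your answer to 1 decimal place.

Power law: V₂ = V₁ · (z₂/z₁)^α = 12.3 × (11.9565)^0.339 = 28.5242 km/h
ΔV = 28.5242 − 12.3 = 16.2242 km/h

16.2 km/h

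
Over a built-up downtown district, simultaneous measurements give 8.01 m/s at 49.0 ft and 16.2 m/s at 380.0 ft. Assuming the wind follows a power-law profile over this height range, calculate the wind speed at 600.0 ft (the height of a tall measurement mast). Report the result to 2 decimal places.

First find α: α = ln(V₂/V₁)/ln(z₂/z₁) = ln(16.2/8.01)/ln(380.0/49.0) = 0.70432/2.04835 = 0.3438
Extrapolate from 380.0 ft to 600.0 ft: V₃ = 16.2 × (600.0/380.0)^0.3438 = 16.2 × 1.1701 = 18.9550 m/s

18.95 m/s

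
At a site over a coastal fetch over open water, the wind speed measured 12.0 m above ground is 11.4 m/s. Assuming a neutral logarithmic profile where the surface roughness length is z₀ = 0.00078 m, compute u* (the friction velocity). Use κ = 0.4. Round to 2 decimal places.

Log law: V(z) = (u*/κ) · ln(z/z₀) ⇒ u* = κ · V / ln(z/z₀)
u* = 0.4 × 11.4 / ln(12.0/0.00078) = 0.4 × 11.4 / 9.6411
   = 4.5600 / 9.6411 = 0.4730 m/s

u* ≈ 0.47 m/s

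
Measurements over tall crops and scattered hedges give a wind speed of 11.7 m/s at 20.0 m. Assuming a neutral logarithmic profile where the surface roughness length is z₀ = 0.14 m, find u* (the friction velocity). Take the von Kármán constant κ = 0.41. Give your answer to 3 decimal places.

Log law: V(z) = (u*/κ) · ln(z/z₀) ⇒ u* = κ · V / ln(z/z₀)
u* = 0.41 × 11.7 / ln(20.0/0.14) = 0.41 × 11.7 / 4.9618
   = 4.7970 / 4.9618 = 0.9668 m/s

u* ≈ 0.967 m/s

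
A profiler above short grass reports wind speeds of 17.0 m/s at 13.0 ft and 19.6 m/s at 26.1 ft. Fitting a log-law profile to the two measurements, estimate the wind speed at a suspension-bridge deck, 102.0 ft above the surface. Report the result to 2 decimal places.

Log law: V ∝ ln(z/z₀). From the pair, with r = V₁/V₂ = 0.86735,
ln z₀ = (ln z₁ − r·ln z₂)/(1 − r) = (2.5649 − 0.86735×3.2619)/0.13265 = -1.9923 → z₀ = 0.1364 ft
V₃ = V₁ · ln(z₃/z₀)/ln(z₁/z₀) = 17.0 × 6.6172/4.5572 = 24.6846 m/s

24.68 m/s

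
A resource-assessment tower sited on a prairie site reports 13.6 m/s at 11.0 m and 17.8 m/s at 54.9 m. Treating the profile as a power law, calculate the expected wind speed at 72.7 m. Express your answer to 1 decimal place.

First find α: α = ln(V₂/V₁)/ln(z₂/z₁) = ln(17.8/13.6)/ln(54.9/11.0) = 0.26913/1.60762 = 0.1674
Extrapolate from 54.9 m to 72.7 m: V₃ = 17.8 × (72.7/54.9)^0.1674 = 17.8 × 1.0481 = 18.6568 m/s

18.7 m/s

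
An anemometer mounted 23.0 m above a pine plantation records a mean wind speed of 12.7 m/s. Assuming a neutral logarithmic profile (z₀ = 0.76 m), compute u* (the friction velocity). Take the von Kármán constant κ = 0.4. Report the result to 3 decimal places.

Log law: V(z) = (u*/κ) · ln(z/z₀) ⇒ u* = κ · V / ln(z/z₀)
u* = 0.4 × 12.7 / ln(23.0/0.76) = 0.4 × 12.7 / 3.4099
   = 5.0800 / 3.4099 = 1.4898 m/s

u* ≈ 1.490 m/s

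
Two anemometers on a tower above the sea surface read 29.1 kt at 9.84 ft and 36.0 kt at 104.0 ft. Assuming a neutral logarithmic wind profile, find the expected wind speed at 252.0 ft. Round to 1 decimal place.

Log law: V ∝ ln(z/z₀). From the pair, with r = V₁/V₂ = 0.80833,
ln z₀ = (ln z₁ − r·ln z₂)/(1 − r) = (2.2865 − 0.80833×4.6444)/0.19167 = -7.6579 → z₀ = 0.0004723 ft
V₃ = V₁ · ln(z₃/z₀)/ln(z₁/z₀) = 29.1 × 13.1873/9.9443 = 38.5899 kt

38.6 kt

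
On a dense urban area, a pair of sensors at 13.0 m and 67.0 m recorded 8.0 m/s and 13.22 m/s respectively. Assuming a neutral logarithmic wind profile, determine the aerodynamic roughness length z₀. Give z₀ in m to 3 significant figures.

Log law: V(z) ∝ ln(z/z₀). With r = V₁/V₂ = 8.0/13.22 = 0.60514,
r · ln(z₂/z₀) = ln(z₁/z₀) ⇒ ln z₀ = (ln z₁ − r·ln z₂)/(1 − r)
ln z₀ = (2.56495 − 0.60514×4.20469) / 0.39486 = 0.0519
z₀ = exp(0.0519) = 1.053 m

z₀ ≈ 1.05 m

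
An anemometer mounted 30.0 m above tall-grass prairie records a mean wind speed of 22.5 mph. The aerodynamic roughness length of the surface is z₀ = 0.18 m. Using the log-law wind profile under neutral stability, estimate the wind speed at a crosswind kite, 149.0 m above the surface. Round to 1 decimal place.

Log law: V(z) ∝ ln(z/z₀), so V₂/V₁ = ln(z₂/z₀) / ln(z₁/z₀).
ln(149.0/0.18) = 6.7187, ln(30.0/0.18) = 5.1160
V₂ = 22.5 × 6.7187/5.1160 = 22.5 × 1.3133 = 29.5488 mph

29.5 mph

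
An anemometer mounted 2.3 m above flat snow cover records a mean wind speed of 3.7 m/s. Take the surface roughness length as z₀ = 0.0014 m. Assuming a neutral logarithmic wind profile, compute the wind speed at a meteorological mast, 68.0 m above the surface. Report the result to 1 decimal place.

5.4 m/s

Log law: V(z) ∝ ln(z/z₀), so V₂/V₁ = ln(z₂/z₀) / ln(z₁/z₀).
ln(68.0/0.0014) = 10.7908, ln(2.3/0.0014) = 7.4042
V₂ = 3.7 × 10.7908/7.4042 = 3.7 × 1.4574 = 5.3923 m/s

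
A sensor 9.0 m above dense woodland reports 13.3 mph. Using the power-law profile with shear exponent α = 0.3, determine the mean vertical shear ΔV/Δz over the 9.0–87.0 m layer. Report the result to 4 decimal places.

Power law: V₂ = V₁ · (z₂/z₁)^α = 13.3 × (9.6667)^0.3 = 26.2685 mph
ΔV/Δz = (26.2685 − 13.3)/(87.0 − 9.0) = 12.9685/78.0000 = 0.16626 mph/m

0.1663 mph/m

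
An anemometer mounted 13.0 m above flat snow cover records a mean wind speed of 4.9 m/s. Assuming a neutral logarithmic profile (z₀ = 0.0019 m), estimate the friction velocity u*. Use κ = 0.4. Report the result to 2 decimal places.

u* ≈ 0.22 m/s

Log law: V(z) = (u*/κ) · ln(z/z₀) ⇒ u* = κ · V / ln(z/z₀)
u* = 0.4 × 4.9 / ln(13.0/0.0019) = 0.4 × 4.9 / 8.8309
   = 1.9600 / 8.8309 = 0.2219 m/s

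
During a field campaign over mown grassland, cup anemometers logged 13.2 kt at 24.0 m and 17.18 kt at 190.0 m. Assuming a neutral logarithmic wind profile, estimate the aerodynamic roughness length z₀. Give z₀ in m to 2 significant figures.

Log law: V(z) ∝ ln(z/z₀). With r = V₁/V₂ = 13.2/17.18 = 0.76834,
r · ln(z₂/z₀) = ln(z₁/z₀) ⇒ ln z₀ = (ln z₁ − r·ln z₂)/(1 − r)
ln z₀ = (3.17805 − 0.76834×5.24702) / 0.23166 = -3.6839
z₀ = exp(-3.6839) = 0.02513 m

z₀ ≈ 0.025 m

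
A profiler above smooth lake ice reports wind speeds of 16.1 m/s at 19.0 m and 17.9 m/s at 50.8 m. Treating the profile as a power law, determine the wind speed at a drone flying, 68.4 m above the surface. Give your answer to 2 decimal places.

18.48 m/s

First find α: α = ln(V₂/V₁)/ln(z₂/z₁) = ln(17.9/16.1)/ln(50.8/19.0) = 0.10598/0.98346 = 0.1078
Extrapolate from 50.8 m to 68.4 m: V₃ = 17.9 × (68.4/50.8)^0.1078 = 17.9 × 1.0326 = 18.4831 m/s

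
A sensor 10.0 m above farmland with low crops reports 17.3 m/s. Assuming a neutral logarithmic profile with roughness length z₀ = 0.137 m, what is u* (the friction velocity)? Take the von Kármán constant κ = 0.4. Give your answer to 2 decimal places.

u* ≈ 1.61 m/s

Log law: V(z) = (u*/κ) · ln(z/z₀) ⇒ u* = κ · V / ln(z/z₀)
u* = 0.4 × 17.3 / ln(10.0/0.137) = 0.4 × 17.3 / 4.2904
   = 6.9200 / 4.2904 = 1.6129 m/s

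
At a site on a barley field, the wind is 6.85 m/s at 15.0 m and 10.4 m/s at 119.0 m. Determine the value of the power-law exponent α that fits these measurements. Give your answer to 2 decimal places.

α ≈ 0.20

Power law: V₂/V₁ = (z₂/z₁)^α ⇒ α = ln(V₂/V₁) / ln(z₂/z₁)
α = ln(10.4/6.85) / ln(119.0/15.0) = ln(1.5182) / ln(7.9333)
  = 0.41756 / 2.07107 = 0.20161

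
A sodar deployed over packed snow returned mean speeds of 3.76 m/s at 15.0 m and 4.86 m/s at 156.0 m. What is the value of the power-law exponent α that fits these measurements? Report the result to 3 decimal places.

α ≈ 0.110

Power law: V₂/V₁ = (z₂/z₁)^α ⇒ α = ln(V₂/V₁) / ln(z₂/z₁)
α = ln(4.86/3.76) / ln(156.0/15.0) = ln(1.2926) / ln(10.4000)
  = 0.25662 / 2.34181 = 0.10958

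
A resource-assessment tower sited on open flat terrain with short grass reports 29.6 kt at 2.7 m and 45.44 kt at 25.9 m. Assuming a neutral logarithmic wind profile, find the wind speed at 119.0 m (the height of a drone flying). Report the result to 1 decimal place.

56.1 kt

Log law: V ∝ ln(z/z₀). From the pair, with r = V₁/V₂ = 0.65141,
ln z₀ = (ln z₁ − r·ln z₂)/(1 − r) = (0.9933 − 0.65141×3.2542)/0.34859 = -3.2318 → z₀ = 0.03949 m
V₃ = V₁ · ln(z₃/z₀)/ln(z₁/z₀) = 29.6 × 8.0110/4.2251 = 56.1230 kt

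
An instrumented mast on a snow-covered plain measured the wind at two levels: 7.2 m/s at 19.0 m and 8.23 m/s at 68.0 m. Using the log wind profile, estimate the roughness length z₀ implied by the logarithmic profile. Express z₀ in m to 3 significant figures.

Log law: V(z) ∝ ln(z/z₀). With r = V₁/V₂ = 7.2/8.23 = 0.87485,
r · ln(z₂/z₀) = ln(z₁/z₀) ⇒ ln z₀ = (ln z₁ − r·ln z₂)/(1 − r)
ln z₀ = (2.94444 − 0.87485×4.21951) / 0.12515 = -5.9687
z₀ = exp(-5.9687) = 0.002558 m

z₀ ≈ 0.00256 m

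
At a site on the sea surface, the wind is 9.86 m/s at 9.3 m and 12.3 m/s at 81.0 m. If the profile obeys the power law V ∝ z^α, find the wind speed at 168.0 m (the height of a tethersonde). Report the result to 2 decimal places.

First find α: α = ln(V₂/V₁)/ln(z₂/z₁) = ln(12.3/9.86)/ln(81.0/9.3) = 0.22111/2.16443 = 0.1022
Extrapolate from 81.0 m to 168.0 m: V₃ = 12.3 × (168.0/81.0)^0.1022 = 12.3 × 1.0774 = 13.2517 m/s

13.25 m/s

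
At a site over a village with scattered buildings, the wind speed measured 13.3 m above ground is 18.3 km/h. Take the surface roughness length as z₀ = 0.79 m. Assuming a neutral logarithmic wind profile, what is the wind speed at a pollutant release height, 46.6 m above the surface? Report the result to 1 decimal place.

Log law: V(z) ∝ ln(z/z₀), so V₂/V₁ = ln(z₂/z₀) / ln(z₁/z₀).
ln(46.6/0.79) = 4.0773, ln(13.3/0.79) = 2.8235
V₂ = 18.3 × 4.0773/2.8235 = 18.3 × 1.4441 = 26.4266 km/h

26.4 km/h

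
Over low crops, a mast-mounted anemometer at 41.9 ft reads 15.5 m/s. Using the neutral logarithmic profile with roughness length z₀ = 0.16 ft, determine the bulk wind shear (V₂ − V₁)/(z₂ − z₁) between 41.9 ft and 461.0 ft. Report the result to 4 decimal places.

0.0159 m/s/ft

Log law: V₂ = V₁ · ln(z₂/z₀)/ln(z₁/z₀) = 15.5 × 7.9660/5.5679 = 22.1759 m/s
ΔV/Δz = (22.1759 − 15.5)/(461.0 − 41.9) = 6.6759/419.1000 = 0.01593 m/s/ft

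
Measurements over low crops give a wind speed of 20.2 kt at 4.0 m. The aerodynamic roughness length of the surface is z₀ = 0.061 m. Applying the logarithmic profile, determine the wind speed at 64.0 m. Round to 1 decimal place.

33.6 kt

Log law: V(z) ∝ ln(z/z₀), so V₂/V₁ = ln(z₂/z₀) / ln(z₁/z₀).
ln(64.0/0.061) = 6.9558, ln(4.0/0.061) = 4.1832
V₂ = 20.2 × 6.9558/4.1832 = 20.2 × 1.6628 = 33.5885 kt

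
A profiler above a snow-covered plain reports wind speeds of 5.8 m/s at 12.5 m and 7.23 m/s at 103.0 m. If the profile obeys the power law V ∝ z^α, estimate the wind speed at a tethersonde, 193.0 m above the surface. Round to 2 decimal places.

First find α: α = ln(V₂/V₁)/ln(z₂/z₁) = ln(7.23/5.8)/ln(103.0/12.5) = 0.22038/2.10900 = 0.1045
Extrapolate from 103.0 m to 193.0 m: V₃ = 7.23 × (193.0/103.0)^0.1045 = 7.23 × 1.0678 = 7.7203 m/s

7.72 m/s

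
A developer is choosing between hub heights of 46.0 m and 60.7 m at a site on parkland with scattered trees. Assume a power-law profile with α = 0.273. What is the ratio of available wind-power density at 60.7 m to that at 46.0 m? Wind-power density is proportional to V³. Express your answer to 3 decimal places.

Speed ratio: V_B/V_A = (z_B/z_A)^α = (60.7/46.0)^0.273 = (1.3196)^0.273 = 1.07864
Power-density ratio: P_B/P_A = (V_B/V_A)³ = (1.07864)³ = 1.25497

1.255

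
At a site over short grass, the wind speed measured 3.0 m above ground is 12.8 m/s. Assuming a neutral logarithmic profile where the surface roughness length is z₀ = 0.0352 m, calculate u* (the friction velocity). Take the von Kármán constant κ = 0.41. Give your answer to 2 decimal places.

u* ≈ 1.18 m/s

Log law: V(z) = (u*/κ) · ln(z/z₀) ⇒ u* = κ · V / ln(z/z₀)
u* = 0.41 × 12.8 / ln(3.0/0.0352) = 0.41 × 12.8 / 4.4453
   = 5.2480 / 4.4453 = 1.1806 m/s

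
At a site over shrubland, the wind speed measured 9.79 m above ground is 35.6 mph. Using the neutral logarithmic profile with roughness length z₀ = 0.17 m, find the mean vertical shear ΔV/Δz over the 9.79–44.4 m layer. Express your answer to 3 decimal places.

0.384 mph/m

Log law: V₂ = V₁ · ln(z₂/z₀)/ln(z₁/z₀) = 35.6 × 5.5652/4.0533 = 48.8787 mph
ΔV/Δz = (48.8787 − 35.6)/(44.4 − 9.79) = 13.2787/34.6100 = 0.38367 mph/m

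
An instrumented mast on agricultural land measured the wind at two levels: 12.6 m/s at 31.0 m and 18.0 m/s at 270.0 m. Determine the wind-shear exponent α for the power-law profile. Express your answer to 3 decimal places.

Power law: V₂/V₁ = (z₂/z₁)^α ⇒ α = ln(V₂/V₁) / ln(z₂/z₁)
α = ln(18.0/12.6) / ln(270.0/31.0) = ln(1.4286) / ln(8.7097)
  = 0.35667 / 2.16443 = 0.16479

α ≈ 0.165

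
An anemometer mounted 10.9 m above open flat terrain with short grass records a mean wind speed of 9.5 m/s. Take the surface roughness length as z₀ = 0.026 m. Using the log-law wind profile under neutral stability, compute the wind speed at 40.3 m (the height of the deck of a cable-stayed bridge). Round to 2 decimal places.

Log law: V(z) ∝ ln(z/z₀), so V₂/V₁ = ln(z₂/z₀) / ln(z₁/z₀).
ln(40.3/0.026) = 7.3460, ln(10.9/0.026) = 6.0384
V₂ = 9.5 × 7.3460/6.0384 = 9.5 × 1.2165 = 11.5572 m/s

11.56 m/s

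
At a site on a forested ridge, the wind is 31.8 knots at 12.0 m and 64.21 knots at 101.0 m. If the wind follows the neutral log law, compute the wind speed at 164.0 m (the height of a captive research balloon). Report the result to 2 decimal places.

Log law: V ∝ ln(z/z₀). From the pair, with r = V₁/V₂ = 0.49525,
ln z₀ = (ln z₁ − r·ln z₂)/(1 − r) = (2.4849 − 0.49525×4.6151)/0.50475 = 0.3948 → z₀ = 1.484 m
V₃ = V₁ · ln(z₃/z₀)/ln(z₁/z₀) = 31.8 × 4.7051/2.0901 = 71.5851 knots

71.59 knots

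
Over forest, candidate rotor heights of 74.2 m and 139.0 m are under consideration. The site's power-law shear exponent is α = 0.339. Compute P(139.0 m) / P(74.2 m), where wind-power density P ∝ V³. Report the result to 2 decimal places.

Speed ratio: V_B/V_A = (z_B/z_A)^α = (139.0/74.2)^0.339 = (1.8733)^0.339 = 1.23713
Power-density ratio: P_B/P_A = (V_B/V_A)³ = (1.23713)³ = 1.89341

1.89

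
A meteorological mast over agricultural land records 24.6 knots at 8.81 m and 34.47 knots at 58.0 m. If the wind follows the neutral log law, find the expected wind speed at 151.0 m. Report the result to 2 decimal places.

39.48 knots

Log law: V ∝ ln(z/z₀). From the pair, with r = V₁/V₂ = 0.71366,
ln z₀ = (ln z₁ − r·ln z₂)/(1 − r) = (2.1759 − 0.71366×4.0604)/0.28634 = -2.5212 → z₀ = 0.08036 m
V₃ = V₁ · ln(z₃/z₀)/ln(z₁/z₀) = 24.6 × 7.5385/4.6971 = 39.4813 knots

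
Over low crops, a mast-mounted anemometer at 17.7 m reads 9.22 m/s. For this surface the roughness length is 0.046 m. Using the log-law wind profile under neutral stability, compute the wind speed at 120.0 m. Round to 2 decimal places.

Log law: V(z) ∝ ln(z/z₀), so V₂/V₁ = ln(z₂/z₀) / ln(z₁/z₀).
ln(120.0/0.046) = 7.8666, ln(17.7/0.046) = 5.9527
V₂ = 9.22 × 7.8666/5.9527 = 9.22 × 1.3215 = 12.1844 m/s

12.18 m/s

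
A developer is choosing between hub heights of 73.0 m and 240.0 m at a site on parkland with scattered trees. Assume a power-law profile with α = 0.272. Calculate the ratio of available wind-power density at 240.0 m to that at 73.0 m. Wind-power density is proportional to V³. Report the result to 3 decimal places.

Speed ratio: V_B/V_A = (z_B/z_A)^α = (240.0/73.0)^0.272 = (3.2877)^0.272 = 1.38227
Power-density ratio: P_B/P_A = (V_B/V_A)³ = (1.38227)³ = 2.64108

2.641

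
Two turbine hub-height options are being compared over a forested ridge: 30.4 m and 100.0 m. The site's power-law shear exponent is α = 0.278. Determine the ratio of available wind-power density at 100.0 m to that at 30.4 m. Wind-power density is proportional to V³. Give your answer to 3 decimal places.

2.700

Speed ratio: V_B/V_A = (z_B/z_A)^α = (100.0/30.4)^0.278 = (3.2895)^0.278 = 1.39239
Power-density ratio: P_B/P_A = (V_B/V_A)³ = (1.39239)³ = 2.69950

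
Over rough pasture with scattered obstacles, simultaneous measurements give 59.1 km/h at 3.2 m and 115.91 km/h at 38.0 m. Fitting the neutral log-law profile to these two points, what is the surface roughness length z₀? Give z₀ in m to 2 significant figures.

z₀ ≈ 0.24 m

Log law: V(z) ∝ ln(z/z₀). With r = V₁/V₂ = 59.1/115.91 = 0.50988,
r · ln(z₂/z₀) = ln(z₁/z₀) ⇒ ln z₀ = (ln z₁ − r·ln z₂)/(1 − r)
ln z₀ = (1.16315 − 0.50988×3.63759) / 0.49012 = -1.4110
z₀ = exp(-1.4110) = 0.2439 m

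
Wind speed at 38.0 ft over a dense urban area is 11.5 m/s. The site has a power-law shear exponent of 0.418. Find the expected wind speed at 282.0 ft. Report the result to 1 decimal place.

26.6 m/s

Power-law profile: V₂ = V₁ · (z₂/z₁)^α
V₂ = 11.5 × (282.0/38.0)^0.418 = 11.5 × (7.4211)^0.418
    = 11.5 × 2.3113 = 26.5798 m/s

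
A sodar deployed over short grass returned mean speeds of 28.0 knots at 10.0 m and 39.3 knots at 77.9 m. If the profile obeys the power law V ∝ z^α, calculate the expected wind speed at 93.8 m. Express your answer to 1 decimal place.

First find α: α = ln(V₂/V₁)/ln(z₂/z₁) = ln(39.3/28.0)/ln(77.9/10.0) = 0.33902/2.05284 = 0.1651
Extrapolate from 77.9 m to 93.8 m: V₃ = 39.3 × (93.8/77.9)^0.1651 = 39.3 × 1.0311 = 40.5242 knots

40.5 knots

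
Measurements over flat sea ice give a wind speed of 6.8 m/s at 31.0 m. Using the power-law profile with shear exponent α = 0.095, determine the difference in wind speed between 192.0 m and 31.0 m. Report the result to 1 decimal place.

Power law: V₂ = V₁ · (z₂/z₁)^α = 6.8 × (6.1935)^0.095 = 8.0862 m/s
ΔV = 8.0862 − 6.8 = 1.2862 m/s

1.3 m/s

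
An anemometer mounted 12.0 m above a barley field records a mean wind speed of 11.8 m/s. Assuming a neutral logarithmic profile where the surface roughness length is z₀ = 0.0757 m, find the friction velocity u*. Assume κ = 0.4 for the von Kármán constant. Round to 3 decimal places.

Log law: V(z) = (u*/κ) · ln(z/z₀) ⇒ u* = κ · V / ln(z/z₀)
u* = 0.4 × 11.8 / ln(12.0/0.0757) = 0.4 × 11.8 / 5.0659
   = 4.7200 / 5.0659 = 0.9317 m/s

u* ≈ 0.932 m/s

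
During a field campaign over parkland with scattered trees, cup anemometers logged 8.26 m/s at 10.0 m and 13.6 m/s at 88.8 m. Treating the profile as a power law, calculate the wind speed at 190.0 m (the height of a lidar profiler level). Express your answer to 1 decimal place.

First find α: α = ln(V₂/V₁)/ln(z₂/z₁) = ln(13.6/8.26)/ln(88.8/10.0) = 0.49865/2.18380 = 0.2283
Extrapolate from 88.8 m to 190.0 m: V₃ = 13.6 × (190.0/88.8)^0.2283 = 13.6 × 1.1897 = 16.1796 m/s

16.2 m/s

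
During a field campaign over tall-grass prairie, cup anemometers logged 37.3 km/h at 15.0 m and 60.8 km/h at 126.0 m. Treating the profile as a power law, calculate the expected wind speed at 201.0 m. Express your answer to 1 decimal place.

First find α: α = ln(V₂/V₁)/ln(z₂/z₁) = ln(60.8/37.3)/ln(126.0/15.0) = 0.48860/2.12823 = 0.2296
Extrapolate from 126.0 m to 201.0 m: V₃ = 60.8 × (201.0/126.0)^0.2296 = 60.8 × 1.1132 = 67.6812 km/h

67.7 km/h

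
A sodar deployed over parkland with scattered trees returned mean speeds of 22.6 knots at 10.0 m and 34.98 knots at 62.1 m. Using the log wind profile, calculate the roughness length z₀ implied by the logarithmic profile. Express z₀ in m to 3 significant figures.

z₀ ≈ 0.357 m

Log law: V(z) ∝ ln(z/z₀). With r = V₁/V₂ = 22.6/34.98 = 0.64608,
r · ln(z₂/z₀) = ln(z₁/z₀) ⇒ ln z₀ = (ln z₁ − r·ln z₂)/(1 − r)
ln z₀ = (2.30259 − 0.64608×4.12875) / 0.35392 = -1.0311
z₀ = exp(-1.0311) = 0.3566 m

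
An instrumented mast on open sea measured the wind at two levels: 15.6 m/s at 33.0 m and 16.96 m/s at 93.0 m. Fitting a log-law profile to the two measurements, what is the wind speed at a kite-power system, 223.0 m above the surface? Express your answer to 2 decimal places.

Log law: V ∝ ln(z/z₀). From the pair, with r = V₁/V₂ = 0.91981,
ln z₀ = (ln z₁ − r·ln z₂)/(1 − r) = (3.4965 − 0.91981×4.5326)/0.08019 = -8.3881 → z₀ = 0.0002276 m
V₃ = V₁ · ln(z₃/z₀)/ln(z₁/z₀) = 15.6 × 13.7952/11.8846 = 18.1080 m/s

18.11 m/s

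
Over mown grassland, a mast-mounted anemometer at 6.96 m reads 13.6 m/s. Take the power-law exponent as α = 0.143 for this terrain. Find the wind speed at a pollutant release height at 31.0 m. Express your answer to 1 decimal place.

Power-law profile: V₂ = V₁ · (z₂/z₁)^α
V₂ = 13.6 × (31.0/6.96)^0.143 = 13.6 × (4.4540)^0.143
    = 13.6 × 1.2381 = 16.8388 m/s

16.8 m/s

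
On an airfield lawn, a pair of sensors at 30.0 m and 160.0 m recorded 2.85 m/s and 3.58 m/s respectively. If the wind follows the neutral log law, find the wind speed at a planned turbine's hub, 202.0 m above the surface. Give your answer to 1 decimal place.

Log law: V ∝ ln(z/z₀). From the pair, with r = V₁/V₂ = 0.79609,
ln z₀ = (ln z₁ − r·ln z₂)/(1 − r) = (3.4012 − 0.79609×5.0752)/0.20391 = -3.1342 → z₀ = 0.04354 m
V₃ = V₁ · ln(z₃/z₀)/ln(z₁/z₀) = 2.85 × 8.4425/6.5354 = 3.6816 m/s

3.7 m/s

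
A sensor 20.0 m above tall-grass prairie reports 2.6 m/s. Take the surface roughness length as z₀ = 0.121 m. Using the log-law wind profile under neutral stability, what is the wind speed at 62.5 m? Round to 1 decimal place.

Log law: V(z) ∝ ln(z/z₀), so V₂/V₁ = ln(z₂/z₀) / ln(z₁/z₀).
ln(62.5/0.121) = 6.2471, ln(20.0/0.121) = 5.1077
V₂ = 2.6 × 6.2471/5.1077 = 2.6 × 1.2231 = 3.1800 m/s

3.2 m/s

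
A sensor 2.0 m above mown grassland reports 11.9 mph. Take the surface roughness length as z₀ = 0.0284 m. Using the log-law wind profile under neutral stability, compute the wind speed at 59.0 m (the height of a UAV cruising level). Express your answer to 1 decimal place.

21.4 mph

Log law: V(z) ∝ ln(z/z₀), so V₂/V₁ = ln(z₂/z₀) / ln(z₁/z₀).
ln(59.0/0.0284) = 7.6389, ln(2.0/0.0284) = 4.2545
V₂ = 11.9 × 7.6389/4.2545 = 11.9 × 1.7955 = 21.3662 mph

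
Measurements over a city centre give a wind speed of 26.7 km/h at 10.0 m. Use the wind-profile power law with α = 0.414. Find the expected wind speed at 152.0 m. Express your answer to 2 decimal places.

Power-law profile: V₂ = V₁ · (z₂/z₁)^α
V₂ = 26.7 × (152.0/10.0)^0.414 = 26.7 × (15.2000)^0.414
    = 26.7 × 3.0852 = 82.3748 km/h

82.37 km/h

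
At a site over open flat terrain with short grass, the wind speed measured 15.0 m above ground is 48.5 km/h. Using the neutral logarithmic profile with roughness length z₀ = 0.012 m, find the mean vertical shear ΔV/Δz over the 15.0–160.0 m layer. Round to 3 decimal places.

Log law: V₂ = V₁ · ln(z₂/z₀)/ln(z₁/z₀) = 48.5 × 9.4980/7.1309 = 64.5997 km/h
ΔV/Δz = (64.5997 − 48.5)/(160.0 − 15.0) = 16.0997/145.0000 = 0.11103 km/h/m

0.111 km/h/m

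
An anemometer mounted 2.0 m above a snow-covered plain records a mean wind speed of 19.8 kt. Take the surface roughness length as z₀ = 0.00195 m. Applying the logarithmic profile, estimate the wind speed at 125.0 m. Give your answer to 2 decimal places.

Log law: V(z) ∝ ln(z/z₀), so V₂/V₁ = ln(z₂/z₀) / ln(z₁/z₀).
ln(125.0/0.00195) = 11.0682, ln(2.0/0.00195) = 6.9331
V₂ = 19.8 × 11.0682/6.9331 = 19.8 × 1.5964 = 31.6095 kt

31.61 kt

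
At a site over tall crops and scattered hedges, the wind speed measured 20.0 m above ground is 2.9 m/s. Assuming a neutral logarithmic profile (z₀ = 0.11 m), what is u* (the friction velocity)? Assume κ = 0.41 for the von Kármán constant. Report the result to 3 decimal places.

u* ≈ 0.229 m/s

Log law: V(z) = (u*/κ) · ln(z/z₀) ⇒ u* = κ · V / ln(z/z₀)
u* = 0.41 × 2.9 / ln(20.0/0.11) = 0.41 × 2.9 / 5.2030
   = 1.1890 / 5.2030 = 0.2285 m/s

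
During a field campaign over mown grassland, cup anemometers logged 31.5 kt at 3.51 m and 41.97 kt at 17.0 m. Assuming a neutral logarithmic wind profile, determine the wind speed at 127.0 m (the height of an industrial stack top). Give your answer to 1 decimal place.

Log law: V ∝ ln(z/z₀). From the pair, with r = V₁/V₂ = 0.75054,
ln z₀ = (ln z₁ − r·ln z₂)/(1 − r) = (1.2556 − 0.75054×2.8332)/0.24946 = -3.4907 → z₀ = 0.03048 m
V₃ = V₁ · ln(z₃/z₀)/ln(z₁/z₀) = 31.5 × 8.3349/4.7464 = 55.3162 kt

55.3 kt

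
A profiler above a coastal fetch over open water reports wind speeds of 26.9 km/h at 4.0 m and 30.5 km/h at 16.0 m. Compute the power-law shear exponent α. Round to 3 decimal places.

Power law: V₂/V₁ = (z₂/z₁)^α ⇒ α = ln(V₂/V₁) / ln(z₂/z₁)
α = ln(30.5/26.9) / ln(16.0/4.0) = ln(1.1338) / ln(4.0000)
  = 0.12560 / 1.38629 = 0.09060

α ≈ 0.091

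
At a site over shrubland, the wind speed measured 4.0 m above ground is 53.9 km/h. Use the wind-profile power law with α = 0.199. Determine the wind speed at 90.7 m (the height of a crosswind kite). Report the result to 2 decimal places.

Power-law profile: V₂ = V₁ · (z₂/z₁)^α
V₂ = 53.9 × (90.7/4.0)^0.199 = 53.9 × (22.6750)^0.199
    = 53.9 × 1.8610 = 100.3096 km/h

100.31 km/h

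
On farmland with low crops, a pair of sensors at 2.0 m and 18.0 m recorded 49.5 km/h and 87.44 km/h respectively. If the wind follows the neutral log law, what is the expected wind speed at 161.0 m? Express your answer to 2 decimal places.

Log law: V ∝ ln(z/z₀). From the pair, with r = V₁/V₂ = 0.56610,
ln z₀ = (ln z₁ − r·ln z₂)/(1 − r) = (0.6931 − 0.56610×2.8904)/0.43390 = -2.1736 → z₀ = 0.1138 m
V₃ = V₁ · ln(z₃/z₀)/ln(z₁/z₀) = 49.5 × 7.2550/2.8667 = 125.2731 km/h

125.27 km/h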